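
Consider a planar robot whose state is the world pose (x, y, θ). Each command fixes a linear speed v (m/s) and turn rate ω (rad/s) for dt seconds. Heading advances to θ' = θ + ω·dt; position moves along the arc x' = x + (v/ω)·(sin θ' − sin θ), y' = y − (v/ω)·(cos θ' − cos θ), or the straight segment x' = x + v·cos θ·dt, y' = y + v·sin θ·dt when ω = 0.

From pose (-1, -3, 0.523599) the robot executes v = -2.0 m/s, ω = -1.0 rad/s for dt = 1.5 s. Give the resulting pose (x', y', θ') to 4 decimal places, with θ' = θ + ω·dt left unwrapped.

(-3.6570, -2.3880, -0.9764)

θ' = 0.5236 + -1.0·1.5 = -0.9764
R = v/ω = -2.0/-1.0 = 2.0000
x' = -1 + 2.0000·(sin -0.9764 − sin 0.5236) = -3.6570
y' = -3 − 2.0000·(cos -0.9764 − cos 0.5236) = -2.3880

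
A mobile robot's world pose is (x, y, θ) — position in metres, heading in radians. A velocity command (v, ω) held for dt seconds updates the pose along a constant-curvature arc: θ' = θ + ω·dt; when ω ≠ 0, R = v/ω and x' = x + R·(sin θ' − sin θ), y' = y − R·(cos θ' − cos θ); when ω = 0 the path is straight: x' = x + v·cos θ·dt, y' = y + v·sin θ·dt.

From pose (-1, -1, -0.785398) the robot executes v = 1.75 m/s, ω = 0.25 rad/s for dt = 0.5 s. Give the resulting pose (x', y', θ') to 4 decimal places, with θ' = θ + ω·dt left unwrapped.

(-0.3443, -1.5785, -0.6604)

θ' = -0.7854 + 0.25·0.5 = -0.6604
R = v/ω = 1.75/0.25 = 7.0000
x' = -1 + 7.0000·(sin -0.6604 − sin -0.7854) = -0.3443
y' = -1 − 7.0000·(cos -0.6604 − cos -0.7854) = -1.5785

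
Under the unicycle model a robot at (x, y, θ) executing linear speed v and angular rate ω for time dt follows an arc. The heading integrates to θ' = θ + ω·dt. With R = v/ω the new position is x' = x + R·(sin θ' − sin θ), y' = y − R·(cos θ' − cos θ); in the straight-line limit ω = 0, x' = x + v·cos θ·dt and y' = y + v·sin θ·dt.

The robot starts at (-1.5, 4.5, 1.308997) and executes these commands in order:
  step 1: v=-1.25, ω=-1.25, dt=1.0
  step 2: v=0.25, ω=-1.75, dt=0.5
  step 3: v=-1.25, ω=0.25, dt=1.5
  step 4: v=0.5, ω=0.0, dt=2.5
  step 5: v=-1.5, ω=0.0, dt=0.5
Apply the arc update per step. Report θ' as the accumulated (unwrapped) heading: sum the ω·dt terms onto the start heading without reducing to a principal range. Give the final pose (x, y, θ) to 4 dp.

(-3.3502, 4.5983, -0.4410)

step 1: θ'=0.0590 (R=1.0000) → pose (-2.4070, 3.7606, 0.0590)
step 2: θ'=-0.8160 (R=-0.1429) → pose (-2.2945, 3.7158, -0.8160)
step 3: θ'=-0.4410 (R=-5.0000) → pose (-3.8023, 4.8118, -0.4410)
step 4: θ'=-0.4410 (straight) → pose (-2.6719, 4.2782, -0.4410)
step 5: θ'=-0.4410 (straight) → pose (-3.3502, 4.5983, -0.4410)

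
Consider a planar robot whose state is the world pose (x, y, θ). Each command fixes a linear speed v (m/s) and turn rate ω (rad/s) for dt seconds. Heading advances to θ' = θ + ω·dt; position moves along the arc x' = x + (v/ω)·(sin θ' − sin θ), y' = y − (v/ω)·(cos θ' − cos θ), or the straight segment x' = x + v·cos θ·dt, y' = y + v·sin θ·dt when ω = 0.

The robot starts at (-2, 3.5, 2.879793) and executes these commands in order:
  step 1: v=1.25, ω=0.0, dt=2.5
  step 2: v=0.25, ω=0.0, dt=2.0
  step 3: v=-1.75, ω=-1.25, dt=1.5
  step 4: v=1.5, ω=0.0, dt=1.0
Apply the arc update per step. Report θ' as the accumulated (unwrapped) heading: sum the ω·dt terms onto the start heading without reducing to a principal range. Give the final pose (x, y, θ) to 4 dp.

(-3.8778, 3.6012, 1.0048)

step 1: θ'=2.8798 (straight) → pose (-5.0185, 4.3088, 2.8798)
step 2: θ'=2.8798 (straight) → pose (-5.5015, 4.4382, 2.8798)
step 3: θ'=1.0048 (R=1.4000) → pose (-4.6822, 2.3352, 1.0048)
step 4: θ'=1.0048 (straight) → pose (-3.8778, 3.6012, 1.0048)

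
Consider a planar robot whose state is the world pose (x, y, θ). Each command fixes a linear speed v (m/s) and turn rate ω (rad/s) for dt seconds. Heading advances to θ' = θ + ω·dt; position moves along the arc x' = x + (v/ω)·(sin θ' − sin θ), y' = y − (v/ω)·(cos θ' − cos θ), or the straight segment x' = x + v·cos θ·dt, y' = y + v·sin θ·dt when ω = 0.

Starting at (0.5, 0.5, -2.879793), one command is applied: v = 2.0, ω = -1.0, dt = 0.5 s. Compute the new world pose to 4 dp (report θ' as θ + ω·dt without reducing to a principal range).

(-0.4895, 0.4883, -3.3798)

θ' = -2.8798 + -1.0·0.5 = -3.3798
R = v/ω = 2.0/-1.0 = -2.0000
x' = 0.5 + -2.0000·(sin -3.3798 − sin -2.8798) = -0.4895
y' = 0.5 − -2.0000·(cos -3.3798 − cos -2.8798) = 0.4883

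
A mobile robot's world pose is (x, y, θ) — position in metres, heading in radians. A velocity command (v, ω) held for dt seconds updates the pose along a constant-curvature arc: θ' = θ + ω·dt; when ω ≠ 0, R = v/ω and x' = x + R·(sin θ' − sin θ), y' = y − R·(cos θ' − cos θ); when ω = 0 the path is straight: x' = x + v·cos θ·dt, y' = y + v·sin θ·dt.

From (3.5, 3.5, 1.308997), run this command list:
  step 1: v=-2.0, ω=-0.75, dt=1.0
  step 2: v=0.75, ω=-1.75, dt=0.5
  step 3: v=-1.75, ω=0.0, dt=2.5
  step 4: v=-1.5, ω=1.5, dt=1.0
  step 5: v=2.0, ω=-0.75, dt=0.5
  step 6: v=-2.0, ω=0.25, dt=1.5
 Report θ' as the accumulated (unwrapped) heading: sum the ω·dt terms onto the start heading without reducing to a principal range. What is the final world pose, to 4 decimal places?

(-3.7765, 1.0905, 1.1840)

step 1: θ'=0.5590 (R=2.6667) → pose (2.3384, 1.9294, 0.5590)
step 2: θ'=-0.3160 (R=-0.4286) → pose (2.6989, 1.9734, -0.3160)
step 3: θ'=-0.3160 (straight) → pose (-1.4595, 3.3330, -0.3160)
step 4: θ'=1.1840 (R=-1.0000) → pose (-2.6964, 2.7598, 1.1840)
step 5: θ'=0.8090 (R=-2.6667) → pose (-2.1563, 3.5945, 0.8090)
step 6: θ'=1.1840 (R=-8.0000) → pose (-3.7765, 1.0905, 1.1840)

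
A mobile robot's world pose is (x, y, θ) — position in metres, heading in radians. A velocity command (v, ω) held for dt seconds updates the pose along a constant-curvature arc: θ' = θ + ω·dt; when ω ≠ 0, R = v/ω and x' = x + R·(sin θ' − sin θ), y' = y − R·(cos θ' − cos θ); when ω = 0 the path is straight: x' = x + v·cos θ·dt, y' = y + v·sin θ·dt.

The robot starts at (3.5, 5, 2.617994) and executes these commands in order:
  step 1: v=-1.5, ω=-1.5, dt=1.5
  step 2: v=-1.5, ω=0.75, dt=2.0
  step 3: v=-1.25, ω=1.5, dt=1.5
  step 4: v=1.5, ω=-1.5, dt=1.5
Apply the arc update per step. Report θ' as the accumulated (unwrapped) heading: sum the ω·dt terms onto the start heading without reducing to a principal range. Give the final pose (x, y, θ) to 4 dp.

step 1: θ'=0.3680 (R=1.0000) → pose (3.3597, 3.2009, 0.3680)
step 2: θ'=1.8680 (R=-2.0000) → pose (2.1669, 0.7491, 1.8680)
step 3: θ'=4.1180 (R=-0.8333) → pose (3.6541, 0.5265, 4.1180)
step 4: θ'=1.8680 (R=-1.0000) → pose (1.8695, 0.7937, 1.8680)

(1.8695, 0.7937, 1.8680)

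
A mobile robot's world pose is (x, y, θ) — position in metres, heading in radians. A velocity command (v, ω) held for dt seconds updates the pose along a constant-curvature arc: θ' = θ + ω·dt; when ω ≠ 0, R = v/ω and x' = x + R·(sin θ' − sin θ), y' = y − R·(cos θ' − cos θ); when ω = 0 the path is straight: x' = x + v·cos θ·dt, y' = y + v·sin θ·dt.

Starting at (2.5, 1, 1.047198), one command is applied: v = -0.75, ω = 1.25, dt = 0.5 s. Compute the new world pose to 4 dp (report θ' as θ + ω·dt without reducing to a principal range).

θ' = 1.0472 + 1.25·0.5 = 1.6722
R = v/ω = -0.75/1.25 = -0.6000
x' = 2.5 + -0.6000·(sin 1.6722 − sin 1.0472) = 2.4227
y' = 1 − -0.6000·(cos 1.6722 − cos 1.0472) = 0.6393

(2.4227, 0.6393, 1.6722)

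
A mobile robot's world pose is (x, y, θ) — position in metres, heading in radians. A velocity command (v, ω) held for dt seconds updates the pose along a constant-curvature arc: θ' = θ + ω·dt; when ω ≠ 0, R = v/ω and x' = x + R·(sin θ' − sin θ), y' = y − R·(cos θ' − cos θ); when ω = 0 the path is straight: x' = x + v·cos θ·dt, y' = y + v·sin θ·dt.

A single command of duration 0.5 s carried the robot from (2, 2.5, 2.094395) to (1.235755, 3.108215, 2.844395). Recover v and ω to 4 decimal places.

Δθ = 2.844395 − 2.094395 = 0.750000
ω = Δθ/dt = 0.750000/0.5 = 1.5000
R = Δx/(sin θ' − sin θ) = 1.3333
v = R·ω = 1.3333·1.5000 = 2.0000

v = 2.0000, ω = 1.5000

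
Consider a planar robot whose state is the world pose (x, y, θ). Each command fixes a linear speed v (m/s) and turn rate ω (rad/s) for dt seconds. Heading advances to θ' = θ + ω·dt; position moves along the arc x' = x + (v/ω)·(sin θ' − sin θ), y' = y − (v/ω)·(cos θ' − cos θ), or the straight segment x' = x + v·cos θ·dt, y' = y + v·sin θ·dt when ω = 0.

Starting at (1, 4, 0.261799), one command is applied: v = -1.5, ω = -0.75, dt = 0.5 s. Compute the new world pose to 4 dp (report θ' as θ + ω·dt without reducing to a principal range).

(0.2564, 3.9447, -0.1132)

θ' = 0.2618 + -0.75·0.5 = -0.1132
R = v/ω = -1.5/-0.75 = 2.0000
x' = 1 + 2.0000·(sin -0.1132 − sin 0.2618) = 0.2564
y' = 4 − 2.0000·(cos -0.1132 − cos 0.2618) = 3.9447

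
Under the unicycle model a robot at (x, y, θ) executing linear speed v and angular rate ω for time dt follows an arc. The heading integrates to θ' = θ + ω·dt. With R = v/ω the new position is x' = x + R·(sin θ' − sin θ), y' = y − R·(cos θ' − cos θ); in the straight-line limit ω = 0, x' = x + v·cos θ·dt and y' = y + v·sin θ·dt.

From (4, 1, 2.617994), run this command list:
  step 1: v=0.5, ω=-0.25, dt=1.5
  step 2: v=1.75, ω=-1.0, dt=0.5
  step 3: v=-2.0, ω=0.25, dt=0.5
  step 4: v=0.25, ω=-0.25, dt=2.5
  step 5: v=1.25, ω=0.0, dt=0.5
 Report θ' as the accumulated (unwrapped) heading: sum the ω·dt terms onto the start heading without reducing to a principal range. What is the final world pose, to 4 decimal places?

(3.5233, 2.5111, 1.2430)

step 1: θ'=2.2430 (R=-2.0000) → pose (3.4351, 1.4866, 2.2430)
step 2: θ'=1.7430 (R=-1.7500) → pose (3.0803, 2.2765, 1.7430)
step 3: θ'=1.8680 (R=-8.0000) → pose (3.3127, 1.3046, 1.8680)
step 4: θ'=1.2430 (R=-1.0000) → pose (3.3221, 1.9194, 1.2430)
step 5: θ'=1.2430 (straight) → pose (3.5233, 2.5111, 1.2430)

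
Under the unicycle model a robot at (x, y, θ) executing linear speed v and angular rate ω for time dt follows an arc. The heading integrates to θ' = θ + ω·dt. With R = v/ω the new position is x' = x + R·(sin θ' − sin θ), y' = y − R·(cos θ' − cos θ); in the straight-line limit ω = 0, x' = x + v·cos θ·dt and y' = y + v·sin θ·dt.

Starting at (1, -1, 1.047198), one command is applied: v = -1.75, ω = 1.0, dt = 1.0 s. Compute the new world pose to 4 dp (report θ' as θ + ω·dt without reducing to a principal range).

θ' = 1.0472 + 1.0·1.0 = 2.0472
R = v/ω = -1.75/1.0 = -1.7500
x' = 1 + -1.7500·(sin 2.0472 − sin 1.0472) = 0.9604
y' = -1 − -1.7500·(cos 2.0472 − cos 1.0472) = -2.6775

(0.9604, -2.6775, 2.0472)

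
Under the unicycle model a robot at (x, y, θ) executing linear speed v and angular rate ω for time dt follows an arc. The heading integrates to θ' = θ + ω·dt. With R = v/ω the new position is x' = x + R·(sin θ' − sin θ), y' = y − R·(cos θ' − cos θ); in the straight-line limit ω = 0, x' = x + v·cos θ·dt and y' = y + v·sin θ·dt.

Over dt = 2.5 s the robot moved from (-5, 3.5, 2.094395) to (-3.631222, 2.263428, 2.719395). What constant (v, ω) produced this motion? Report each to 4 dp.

Δθ = 2.719395 − 2.094395 = 0.625000
ω = Δθ/dt = 0.625000/2.5 = 0.2500
R = Δx/(sin θ' − sin θ) = -3.0000
v = R·ω = -3.0000·0.2500 = -0.7500

v = -0.7500, ω = 0.2500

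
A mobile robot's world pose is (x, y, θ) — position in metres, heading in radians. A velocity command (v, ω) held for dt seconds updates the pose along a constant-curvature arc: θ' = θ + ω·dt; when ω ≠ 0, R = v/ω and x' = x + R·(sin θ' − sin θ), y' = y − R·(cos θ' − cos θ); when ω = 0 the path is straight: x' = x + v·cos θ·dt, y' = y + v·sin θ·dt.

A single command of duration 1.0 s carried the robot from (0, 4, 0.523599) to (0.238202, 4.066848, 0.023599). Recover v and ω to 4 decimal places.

Δθ = 0.023599 − 0.523599 = -0.500000
ω = Δθ/dt = -0.500000/1.0 = -0.5000
R = Δx/(sin θ' − sin θ) = -0.5000
v = R·ω = -0.5000·-0.5000 = 0.2500

v = 0.2500, ω = -0.5000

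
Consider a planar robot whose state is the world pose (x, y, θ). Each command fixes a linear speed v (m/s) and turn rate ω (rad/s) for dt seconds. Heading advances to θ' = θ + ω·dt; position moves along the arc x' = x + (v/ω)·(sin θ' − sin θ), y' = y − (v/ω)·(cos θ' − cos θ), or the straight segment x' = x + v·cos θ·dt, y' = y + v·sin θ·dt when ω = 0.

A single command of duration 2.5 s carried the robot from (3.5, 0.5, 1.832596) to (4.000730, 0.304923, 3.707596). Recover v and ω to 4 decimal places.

Δθ = 3.707596 − 1.832596 = 1.875000
ω = Δθ/dt = 1.875000/2.5 = 0.7500
R = Δx/(sin θ' − sin θ) = -0.3333
v = R·ω = -0.3333·0.7500 = -0.2500

v = -0.2500, ω = 0.7500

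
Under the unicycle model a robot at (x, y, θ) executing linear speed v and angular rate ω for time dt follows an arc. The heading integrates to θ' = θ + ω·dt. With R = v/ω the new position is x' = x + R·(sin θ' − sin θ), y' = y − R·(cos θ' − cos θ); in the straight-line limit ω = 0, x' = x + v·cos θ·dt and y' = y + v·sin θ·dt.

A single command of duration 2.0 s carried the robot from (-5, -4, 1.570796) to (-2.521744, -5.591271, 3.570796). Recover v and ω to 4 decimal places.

v = -1.7500, ω = 1.0000

Δθ = 3.570796 − 1.570796 = 2.000000
ω = Δθ/dt = 2.000000/2.0 = 1.0000
R = Δx/(sin θ' − sin θ) = -1.7500
v = R·ω = -1.7500·1.0000 = -1.7500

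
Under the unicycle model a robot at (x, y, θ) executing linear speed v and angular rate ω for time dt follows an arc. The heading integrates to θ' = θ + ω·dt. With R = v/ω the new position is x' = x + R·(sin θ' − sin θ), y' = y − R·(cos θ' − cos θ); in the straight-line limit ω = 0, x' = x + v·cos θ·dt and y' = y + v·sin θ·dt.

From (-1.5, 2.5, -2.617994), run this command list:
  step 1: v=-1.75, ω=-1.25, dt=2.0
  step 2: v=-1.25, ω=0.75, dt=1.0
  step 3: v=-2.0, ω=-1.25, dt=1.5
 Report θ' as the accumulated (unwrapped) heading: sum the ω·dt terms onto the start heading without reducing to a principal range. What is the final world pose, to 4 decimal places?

step 1: θ'=-5.1180 (R=1.4000) → pose (0.4864, 0.7352, -5.1180)
step 2: θ'=-4.3680 (R=-1.6667) → pose (0.4490, -0.4852, -4.3680)
step 3: θ'=-6.2430 (R=1.6000) → pose (-0.9927, -2.6241, -6.2430)

(-0.9927, -2.6241, -6.2430)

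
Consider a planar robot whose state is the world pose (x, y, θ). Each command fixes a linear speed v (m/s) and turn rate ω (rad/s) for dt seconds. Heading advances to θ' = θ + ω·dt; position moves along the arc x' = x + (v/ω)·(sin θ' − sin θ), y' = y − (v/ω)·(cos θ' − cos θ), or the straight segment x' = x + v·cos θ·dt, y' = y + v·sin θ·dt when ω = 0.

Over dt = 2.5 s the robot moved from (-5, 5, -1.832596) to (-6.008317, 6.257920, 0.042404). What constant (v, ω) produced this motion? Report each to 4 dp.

Δθ = 0.042404 − -1.832596 = 1.875000
ω = Δθ/dt = 1.875000/2.5 = 0.7500
R = −Δy/(cos θ' − cos θ) = -1.0000
v = R·ω = -1.0000·0.7500 = -0.7500

v = -0.7500, ω = 0.7500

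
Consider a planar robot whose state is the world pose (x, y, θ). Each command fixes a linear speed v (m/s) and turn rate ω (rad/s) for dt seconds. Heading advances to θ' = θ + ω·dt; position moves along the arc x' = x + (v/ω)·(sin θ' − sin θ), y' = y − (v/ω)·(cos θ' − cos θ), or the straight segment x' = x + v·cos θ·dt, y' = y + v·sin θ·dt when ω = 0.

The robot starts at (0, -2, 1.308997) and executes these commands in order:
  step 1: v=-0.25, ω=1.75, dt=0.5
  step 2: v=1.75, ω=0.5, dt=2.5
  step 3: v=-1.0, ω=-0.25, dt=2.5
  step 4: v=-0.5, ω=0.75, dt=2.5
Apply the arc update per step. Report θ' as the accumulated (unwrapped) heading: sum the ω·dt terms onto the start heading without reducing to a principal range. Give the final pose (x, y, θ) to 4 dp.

(-0.5070, -0.2202, 4.6840)

step 1: θ'=2.1840 (R=-0.1429) → pose (0.0212, -2.1192, 2.1840)
step 2: θ'=3.4340 (R=3.5000) → pose (-3.8501, -0.7820, 3.4340)
step 3: θ'=2.8090 (R=4.0000) → pose (-1.3911, -0.8314, 2.8090)
step 4: θ'=4.6840 (R=-0.6667) → pose (-0.5070, -0.2202, 4.6840)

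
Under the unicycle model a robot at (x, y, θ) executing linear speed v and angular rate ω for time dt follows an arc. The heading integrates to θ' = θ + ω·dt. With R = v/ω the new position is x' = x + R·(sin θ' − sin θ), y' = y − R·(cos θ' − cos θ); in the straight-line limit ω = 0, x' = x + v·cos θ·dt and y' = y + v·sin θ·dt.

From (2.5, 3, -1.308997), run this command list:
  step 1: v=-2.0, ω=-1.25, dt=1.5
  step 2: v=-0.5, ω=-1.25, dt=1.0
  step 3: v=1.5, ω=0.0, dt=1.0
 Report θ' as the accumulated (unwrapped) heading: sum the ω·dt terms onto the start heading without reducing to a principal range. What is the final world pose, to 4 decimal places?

(4.0687, 6.1652, -4.4340)

step 1: θ'=-3.1840 (R=1.6000) → pose (4.1133, 5.0127, -3.1840)
step 2: θ'=-4.4340 (R=0.4000) → pose (4.4810, 4.7230, -4.4340)
step 3: θ'=-4.4340 (straight) → pose (4.0687, 6.1652, -4.4340)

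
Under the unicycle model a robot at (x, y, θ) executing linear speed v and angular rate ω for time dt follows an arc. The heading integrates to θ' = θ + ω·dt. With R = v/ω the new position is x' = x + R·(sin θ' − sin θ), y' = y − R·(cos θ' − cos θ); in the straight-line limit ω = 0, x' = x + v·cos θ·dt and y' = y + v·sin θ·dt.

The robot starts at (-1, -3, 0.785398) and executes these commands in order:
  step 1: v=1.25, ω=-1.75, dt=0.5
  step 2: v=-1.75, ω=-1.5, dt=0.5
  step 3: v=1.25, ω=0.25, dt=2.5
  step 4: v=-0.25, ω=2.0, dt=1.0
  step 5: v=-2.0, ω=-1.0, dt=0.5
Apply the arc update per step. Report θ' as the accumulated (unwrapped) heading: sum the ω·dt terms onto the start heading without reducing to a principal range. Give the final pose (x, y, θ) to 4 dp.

(1.2783, -5.0950, 1.2854)

step 1: θ'=-0.0896 (R=-0.7143) → pose (-0.4310, -2.7937, -0.0896)
step 2: θ'=-0.8396 (R=1.1667) → pose (-1.1951, -2.4107, -0.8396)
step 3: θ'=-0.2146 (R=5.0000) → pose (1.4620, -3.9572, -0.2146)
step 4: θ'=1.7854 (R=-0.1250) → pose (1.3133, -4.1060, 1.7854)
step 5: θ'=1.2854 (R=2.0000) → pose (1.2783, -5.0950, 1.2854)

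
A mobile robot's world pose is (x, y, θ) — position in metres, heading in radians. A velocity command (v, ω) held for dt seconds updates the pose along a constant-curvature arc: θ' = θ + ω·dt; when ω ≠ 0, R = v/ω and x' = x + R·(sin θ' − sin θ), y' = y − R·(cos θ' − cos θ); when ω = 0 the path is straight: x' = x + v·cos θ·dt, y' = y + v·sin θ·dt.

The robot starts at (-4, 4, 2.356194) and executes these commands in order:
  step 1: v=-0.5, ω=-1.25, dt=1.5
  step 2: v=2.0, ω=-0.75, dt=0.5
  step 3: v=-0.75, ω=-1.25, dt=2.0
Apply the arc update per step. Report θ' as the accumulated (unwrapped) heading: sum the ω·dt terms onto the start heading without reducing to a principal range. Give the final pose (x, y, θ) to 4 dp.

step 1: θ'=0.4812 (R=0.4000) → pose (-4.0977, 3.3626, 0.4812)
step 2: θ'=0.1062 (R=-2.6667) → pose (-3.1461, 3.6504, 0.1062)
step 3: θ'=-2.3938 (R=0.6000) → pose (-3.6177, 4.6869, -2.3938)

(-3.6177, 4.6869, -2.3938)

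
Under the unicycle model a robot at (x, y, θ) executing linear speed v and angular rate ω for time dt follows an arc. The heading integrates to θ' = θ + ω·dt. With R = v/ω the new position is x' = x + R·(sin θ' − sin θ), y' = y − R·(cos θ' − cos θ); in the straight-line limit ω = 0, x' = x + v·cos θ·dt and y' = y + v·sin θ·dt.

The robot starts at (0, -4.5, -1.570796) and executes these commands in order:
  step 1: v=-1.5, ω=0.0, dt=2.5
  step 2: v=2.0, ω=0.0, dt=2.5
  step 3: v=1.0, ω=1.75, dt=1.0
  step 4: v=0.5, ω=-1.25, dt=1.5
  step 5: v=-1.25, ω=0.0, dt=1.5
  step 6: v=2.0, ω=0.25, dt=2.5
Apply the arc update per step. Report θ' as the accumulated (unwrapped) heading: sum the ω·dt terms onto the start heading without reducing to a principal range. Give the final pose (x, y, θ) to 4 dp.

(2.2921, -9.7282, -1.0708)

step 1: θ'=-1.5708 (straight) → pose (0.0000, -0.7500, -1.5708)
step 2: θ'=-1.5708 (straight) → pose (0.0000, -5.7500, -1.5708)
step 3: θ'=0.1792 (R=0.5714) → pose (0.6733, -6.3123, 0.1792)
step 4: θ'=-1.6958 (R=-0.4000) → pose (1.1415, -6.7557, -1.6958)
step 5: θ'=-1.6958 (straight) → pose (1.3752, -4.8954, -1.6958)
step 6: θ'=-1.0708 (R=8.0000) → pose (2.2921, -9.7282, -1.0708)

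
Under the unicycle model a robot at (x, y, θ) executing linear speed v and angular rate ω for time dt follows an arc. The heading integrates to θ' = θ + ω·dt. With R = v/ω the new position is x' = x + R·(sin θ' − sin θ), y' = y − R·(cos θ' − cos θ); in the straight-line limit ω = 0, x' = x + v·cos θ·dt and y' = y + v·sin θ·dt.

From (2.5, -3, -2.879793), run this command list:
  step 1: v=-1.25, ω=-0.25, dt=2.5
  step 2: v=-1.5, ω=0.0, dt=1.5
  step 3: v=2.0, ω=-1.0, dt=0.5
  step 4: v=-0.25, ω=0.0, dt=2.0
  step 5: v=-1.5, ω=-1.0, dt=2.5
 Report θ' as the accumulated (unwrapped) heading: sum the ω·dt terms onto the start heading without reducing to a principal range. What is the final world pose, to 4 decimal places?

(5.7198, -6.2039, -6.5048)

step 1: θ'=-3.5048 (R=5.0000) → pose (5.5704, -3.1558, -3.5048)
step 2: θ'=-3.5048 (straight) → pose (7.6737, -3.9552, -3.5048)
step 3: θ'=-4.0048 (R=-2.0000) → pose (6.8643, -3.3856, -4.0048)
step 4: θ'=-4.0048 (straight) → pose (7.1893, -3.7656, -4.0048)
step 5: θ'=-6.5048 (R=1.5000) → pose (5.7198, -6.2039, -6.5048)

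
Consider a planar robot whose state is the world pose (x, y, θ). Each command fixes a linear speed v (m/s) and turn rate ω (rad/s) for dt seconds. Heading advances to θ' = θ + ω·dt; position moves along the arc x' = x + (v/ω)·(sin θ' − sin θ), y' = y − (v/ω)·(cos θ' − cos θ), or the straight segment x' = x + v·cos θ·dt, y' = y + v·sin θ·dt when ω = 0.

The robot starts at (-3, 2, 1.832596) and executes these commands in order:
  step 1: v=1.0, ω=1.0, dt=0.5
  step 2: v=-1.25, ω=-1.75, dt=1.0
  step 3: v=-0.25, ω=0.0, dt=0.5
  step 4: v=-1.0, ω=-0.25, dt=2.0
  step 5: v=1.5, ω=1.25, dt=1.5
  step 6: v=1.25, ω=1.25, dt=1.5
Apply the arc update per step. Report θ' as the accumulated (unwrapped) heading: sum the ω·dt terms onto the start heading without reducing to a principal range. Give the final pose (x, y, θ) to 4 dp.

(-5.8924, 2.6689, 3.8326)

step 1: θ'=2.3326 (R=1.0000) → pose (-3.2423, 2.4314, 2.3326)
step 2: θ'=0.5826 (R=0.7143) → pose (-3.3662, 1.3419, 0.5826)
step 3: θ'=0.5826 (straight) → pose (-3.4706, 1.2732, 0.5826)
step 4: θ'=0.0826 (R=4.0000) → pose (-5.3413, 0.6269, 0.0826)
step 5: θ'=1.9576 (R=1.2000) → pose (-4.3290, 2.2755, 1.9576)
step 6: θ'=3.8326 (R=1.0000) → pose (-5.8924, 2.6689, 3.8326)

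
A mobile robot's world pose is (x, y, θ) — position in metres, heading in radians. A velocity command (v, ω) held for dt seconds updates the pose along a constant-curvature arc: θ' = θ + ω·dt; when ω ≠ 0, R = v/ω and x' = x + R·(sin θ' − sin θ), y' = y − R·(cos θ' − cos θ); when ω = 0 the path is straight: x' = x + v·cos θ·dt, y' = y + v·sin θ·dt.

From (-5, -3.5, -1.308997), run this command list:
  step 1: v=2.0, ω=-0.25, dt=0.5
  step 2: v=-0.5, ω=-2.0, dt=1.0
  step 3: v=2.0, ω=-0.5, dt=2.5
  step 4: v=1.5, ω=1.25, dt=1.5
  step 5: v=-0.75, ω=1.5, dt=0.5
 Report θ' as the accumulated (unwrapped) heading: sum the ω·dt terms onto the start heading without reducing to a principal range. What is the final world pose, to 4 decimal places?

step 1: θ'=-1.4340 (R=-8.0000) → pose (-4.8021, -4.4796, -1.4340)
step 2: θ'=-3.4340 (R=0.2500) → pose (-4.4824, -4.2061, -3.4340)
step 3: θ'=-4.6840 (R=-4.0000) → pose (-7.3278, -0.4894, -4.6840)
step 4: θ'=-2.8090 (R=1.2000) → pose (-8.9191, 0.6107, -2.8090)
step 5: θ'=-2.0590 (R=-0.5000) → pose (-8.6408, 0.8488, -2.0590)

(-8.6408, 0.8488, -2.0590)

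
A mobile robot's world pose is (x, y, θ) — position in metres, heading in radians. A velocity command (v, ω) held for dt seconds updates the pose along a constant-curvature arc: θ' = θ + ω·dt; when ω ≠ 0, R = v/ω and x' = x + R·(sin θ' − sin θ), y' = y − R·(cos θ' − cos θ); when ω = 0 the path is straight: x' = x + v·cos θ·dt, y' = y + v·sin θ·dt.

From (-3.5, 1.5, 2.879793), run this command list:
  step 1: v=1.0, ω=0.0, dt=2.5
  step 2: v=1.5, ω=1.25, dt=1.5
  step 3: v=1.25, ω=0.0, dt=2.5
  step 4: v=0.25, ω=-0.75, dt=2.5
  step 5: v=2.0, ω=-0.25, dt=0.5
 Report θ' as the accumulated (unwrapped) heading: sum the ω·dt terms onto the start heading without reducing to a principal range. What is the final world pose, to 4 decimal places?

step 1: θ'=2.8798 (straight) → pose (-5.9148, 2.1470, 2.8798)
step 2: θ'=4.7548 (R=1.2000) → pose (-7.4243, 0.9371, 4.7548)
step 3: θ'=4.7548 (straight) → pose (-7.2918, -2.1851, 4.7548)
step 4: θ'=2.8798 (R=-0.3333) → pose (-7.7112, -2.5212, 2.8798)
step 5: θ'=2.7548 (R=-8.0000) → pose (-8.6584, -2.2028, 2.7548)

(-8.6584, -2.2028, 2.7548)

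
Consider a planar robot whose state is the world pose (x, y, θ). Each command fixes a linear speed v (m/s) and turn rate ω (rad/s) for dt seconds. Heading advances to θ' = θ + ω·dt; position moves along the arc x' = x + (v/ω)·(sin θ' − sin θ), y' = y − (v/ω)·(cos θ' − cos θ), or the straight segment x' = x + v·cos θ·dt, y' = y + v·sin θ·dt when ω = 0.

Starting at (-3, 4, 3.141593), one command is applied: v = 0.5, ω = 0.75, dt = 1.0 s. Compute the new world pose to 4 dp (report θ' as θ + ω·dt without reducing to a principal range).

θ' = 3.1416 + 0.75·1.0 = 3.8916
R = v/ω = 0.5/0.75 = 0.6667
x' = -3 + 0.6667·(sin 3.8916 − sin 3.1416) = -3.4544
y' = 4 − 0.6667·(cos 3.8916 − cos 3.1416) = 3.8211

(-3.4544, 3.8211, 3.8916)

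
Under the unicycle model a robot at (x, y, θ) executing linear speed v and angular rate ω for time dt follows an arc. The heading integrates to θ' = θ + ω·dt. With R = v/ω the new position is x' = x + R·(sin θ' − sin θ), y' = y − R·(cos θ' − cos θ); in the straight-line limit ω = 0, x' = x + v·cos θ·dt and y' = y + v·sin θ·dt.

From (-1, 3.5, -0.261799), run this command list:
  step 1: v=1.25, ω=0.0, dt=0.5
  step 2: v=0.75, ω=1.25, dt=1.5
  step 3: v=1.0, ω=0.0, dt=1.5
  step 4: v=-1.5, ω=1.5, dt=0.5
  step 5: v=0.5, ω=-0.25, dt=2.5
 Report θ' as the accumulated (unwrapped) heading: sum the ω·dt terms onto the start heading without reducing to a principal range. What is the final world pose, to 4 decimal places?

(0.0241, 5.8631, 1.7382)

step 1: θ'=-0.2618 (straight) → pose (-0.3963, 3.3382, -0.2618)
step 2: θ'=1.6132 (R=0.6000) → pose (0.3585, 3.9432, 1.6132)
step 3: θ'=1.6132 (straight) → pose (0.2949, 5.4419, 1.6132)
step 4: θ'=2.3632 (R=-1.0000) → pose (0.5918, 4.7722, 2.3632)
step 5: θ'=1.7382 (R=-2.0000) → pose (0.0241, 5.8631, 1.7382)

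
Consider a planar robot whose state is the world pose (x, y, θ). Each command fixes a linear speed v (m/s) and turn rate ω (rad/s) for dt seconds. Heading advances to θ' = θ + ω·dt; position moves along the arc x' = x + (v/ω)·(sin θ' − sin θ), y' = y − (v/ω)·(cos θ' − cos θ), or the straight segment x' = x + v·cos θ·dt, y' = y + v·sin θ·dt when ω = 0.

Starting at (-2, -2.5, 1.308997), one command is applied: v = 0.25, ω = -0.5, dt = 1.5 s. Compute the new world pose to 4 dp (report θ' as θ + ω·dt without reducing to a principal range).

(-1.7822, -2.2055, 0.5590)

θ' = 1.3090 + -0.5·1.5 = 0.5590
R = v/ω = 0.25/-0.5 = -0.5000
x' = -2 + -0.5000·(sin 0.5590 − sin 1.3090) = -1.7822
y' = -2.5 − -0.5000·(cos 0.5590 − cos 1.3090) = -2.2055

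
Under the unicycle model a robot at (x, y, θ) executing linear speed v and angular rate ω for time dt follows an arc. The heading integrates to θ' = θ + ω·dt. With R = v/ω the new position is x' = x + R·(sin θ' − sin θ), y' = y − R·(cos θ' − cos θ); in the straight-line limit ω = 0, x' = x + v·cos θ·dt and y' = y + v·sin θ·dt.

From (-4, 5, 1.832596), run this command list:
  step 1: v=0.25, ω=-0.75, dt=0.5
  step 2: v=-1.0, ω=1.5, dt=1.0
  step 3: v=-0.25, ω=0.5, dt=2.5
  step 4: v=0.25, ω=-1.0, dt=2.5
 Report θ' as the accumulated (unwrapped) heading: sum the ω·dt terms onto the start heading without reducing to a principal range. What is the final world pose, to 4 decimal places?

(-3.4062, 4.7298, 1.7076)

step 1: θ'=1.4576 (R=-0.3333) → pose (-4.0092, 5.1239, 1.4576)
step 2: θ'=2.9576 (R=-0.6667) → pose (-3.4688, 4.3932, 2.9576)
step 3: θ'=4.2076 (R=-0.5000) → pose (-2.9397, 4.6430, 4.2076)
step 4: θ'=1.7076 (R=-0.2500) → pose (-3.4062, 4.7298, 1.7076)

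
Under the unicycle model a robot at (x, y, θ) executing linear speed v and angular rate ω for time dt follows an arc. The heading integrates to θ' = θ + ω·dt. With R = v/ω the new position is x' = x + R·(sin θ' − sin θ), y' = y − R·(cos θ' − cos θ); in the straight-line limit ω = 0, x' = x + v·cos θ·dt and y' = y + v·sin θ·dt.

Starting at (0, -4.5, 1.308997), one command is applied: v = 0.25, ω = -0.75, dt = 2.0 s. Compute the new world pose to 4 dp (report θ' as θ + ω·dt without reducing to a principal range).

(0.3853, -4.2590, -0.1910)

θ' = 1.3090 + -0.75·2.0 = -0.1910
R = v/ω = 0.25/-0.75 = -0.3333
x' = 0 + -0.3333·(sin -0.1910 − sin 1.3090) = 0.3853
y' = -4.5 − -0.3333·(cos -0.1910 − cos 1.3090) = -4.2590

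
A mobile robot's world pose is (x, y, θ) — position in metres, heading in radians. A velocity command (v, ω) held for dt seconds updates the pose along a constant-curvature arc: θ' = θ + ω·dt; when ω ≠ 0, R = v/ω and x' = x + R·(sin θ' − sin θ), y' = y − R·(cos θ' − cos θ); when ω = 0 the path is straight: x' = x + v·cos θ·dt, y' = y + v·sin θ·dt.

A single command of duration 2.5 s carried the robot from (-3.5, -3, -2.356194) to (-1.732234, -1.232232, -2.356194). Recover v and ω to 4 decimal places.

Δθ = -2.356194 − -2.356194 = 0.000000
ω = Δθ/dt = 0.000000/2.5 = 0.0000
ω = 0 → v = (Δx·cos θ + Δy·sin θ)/dt = -1.0000

v = -1.0000, ω = 0.0000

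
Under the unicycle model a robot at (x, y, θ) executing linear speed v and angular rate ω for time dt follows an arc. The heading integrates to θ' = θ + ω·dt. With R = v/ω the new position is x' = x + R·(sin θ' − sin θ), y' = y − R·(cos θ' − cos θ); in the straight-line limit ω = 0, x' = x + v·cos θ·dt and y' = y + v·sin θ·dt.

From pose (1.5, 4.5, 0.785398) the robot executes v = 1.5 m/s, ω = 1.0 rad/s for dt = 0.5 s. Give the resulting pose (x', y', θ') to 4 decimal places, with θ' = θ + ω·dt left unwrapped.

(1.8787, 5.1384, 1.2854)

θ' = 0.7854 + 1.0·0.5 = 1.2854
R = v/ω = 1.5/1.0 = 1.5000
x' = 1.5 + 1.5000·(sin 1.2854 − sin 0.7854) = 1.8787
y' = 4.5 − 1.5000·(cos 1.2854 − cos 0.7854) = 5.1384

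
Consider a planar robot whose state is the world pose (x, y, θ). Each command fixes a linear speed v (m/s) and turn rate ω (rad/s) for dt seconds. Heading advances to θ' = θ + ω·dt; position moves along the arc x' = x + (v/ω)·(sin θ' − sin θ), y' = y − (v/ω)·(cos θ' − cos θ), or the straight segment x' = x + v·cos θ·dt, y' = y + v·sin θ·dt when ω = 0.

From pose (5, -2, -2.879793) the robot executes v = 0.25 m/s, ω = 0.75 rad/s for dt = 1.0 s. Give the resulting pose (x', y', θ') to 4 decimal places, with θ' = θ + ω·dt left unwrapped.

θ' = -2.8798 + 0.75·1.0 = -2.1298
R = v/ω = 0.25/0.75 = 0.3333
x' = 5 + 0.3333·(sin -2.1298 − sin -2.8798) = 4.8037
y' = -2 − 0.3333·(cos -2.1298 − cos -2.8798) = -2.1452

(4.8037, -2.1452, -2.1298)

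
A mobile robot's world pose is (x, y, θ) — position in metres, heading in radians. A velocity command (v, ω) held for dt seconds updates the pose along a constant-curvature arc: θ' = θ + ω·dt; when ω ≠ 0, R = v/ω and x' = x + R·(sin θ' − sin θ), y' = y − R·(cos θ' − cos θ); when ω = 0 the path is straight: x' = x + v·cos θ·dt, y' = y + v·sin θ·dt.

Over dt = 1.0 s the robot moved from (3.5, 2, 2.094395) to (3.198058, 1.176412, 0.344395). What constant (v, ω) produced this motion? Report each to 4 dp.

Δθ = 0.344395 − 2.094395 = -1.750000
ω = Δθ/dt = -1.750000/1.0 = -1.7500
R = −Δy/(cos θ' − cos θ) = 0.5714
v = R·ω = 0.5714·-1.7500 = -1.0000

v = -1.0000, ω = -1.7500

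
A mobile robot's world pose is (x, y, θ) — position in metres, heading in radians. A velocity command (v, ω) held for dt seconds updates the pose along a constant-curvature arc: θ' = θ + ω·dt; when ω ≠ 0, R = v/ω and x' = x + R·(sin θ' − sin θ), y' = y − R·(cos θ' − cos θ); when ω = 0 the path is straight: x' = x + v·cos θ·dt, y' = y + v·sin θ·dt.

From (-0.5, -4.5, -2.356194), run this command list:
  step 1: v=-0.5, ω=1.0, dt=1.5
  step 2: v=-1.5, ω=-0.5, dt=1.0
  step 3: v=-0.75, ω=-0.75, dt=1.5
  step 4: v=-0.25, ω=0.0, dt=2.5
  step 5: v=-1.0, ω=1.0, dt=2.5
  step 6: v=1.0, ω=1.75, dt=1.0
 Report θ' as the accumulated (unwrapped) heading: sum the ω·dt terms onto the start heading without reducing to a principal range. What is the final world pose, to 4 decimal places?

(-0.3665, 1.3677, 1.7688)

step 1: θ'=-0.8562 (R=-0.5000) → pose (-0.4759, -3.8188, -0.8562)
step 2: θ'=-1.3562 (R=3.0000) → pose (-1.1410, -2.4917, -1.3562)
step 3: θ'=-2.4812 (R=1.0000) → pose (-0.7774, -1.4890, -2.4812)
step 4: θ'=-2.4812 (straight) → pose (-0.2838, -1.1056, -2.4812)
step 5: θ'=0.0188 (R=-1.0000) → pose (-0.9160, 0.6840, 0.0188)
step 6: θ'=1.7688 (R=0.5714) → pose (-0.3665, 1.3677, 1.7688)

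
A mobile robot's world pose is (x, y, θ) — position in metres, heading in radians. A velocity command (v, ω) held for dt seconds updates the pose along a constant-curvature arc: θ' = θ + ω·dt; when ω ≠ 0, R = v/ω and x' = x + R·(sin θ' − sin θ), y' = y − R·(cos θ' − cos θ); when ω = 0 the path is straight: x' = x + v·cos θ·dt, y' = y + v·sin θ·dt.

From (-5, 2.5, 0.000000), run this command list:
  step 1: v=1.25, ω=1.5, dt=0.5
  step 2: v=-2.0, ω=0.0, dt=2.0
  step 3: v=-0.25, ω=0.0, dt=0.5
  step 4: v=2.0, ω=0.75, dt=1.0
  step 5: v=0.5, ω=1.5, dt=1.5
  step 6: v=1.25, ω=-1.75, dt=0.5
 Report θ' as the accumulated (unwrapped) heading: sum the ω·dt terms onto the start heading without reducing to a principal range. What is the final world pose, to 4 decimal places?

(-7.7274, 1.8685, 2.8750)

step 1: θ'=0.7500 (R=0.8333) → pose (-4.4320, 2.7236, 0.7500)
step 2: θ'=0.7500 (straight) → pose (-7.3587, -0.0030, 0.7500)
step 3: θ'=0.7500 (straight) → pose (-7.4502, -0.0882, 0.7500)
step 4: θ'=1.5000 (R=2.6667) → pose (-6.6079, 1.6744, 1.5000)
step 5: θ'=3.7500 (R=0.3333) → pose (-7.1309, 1.9715, 3.7500)
step 6: θ'=2.8750 (R=-0.7143) → pose (-7.7274, 1.8685, 2.8750)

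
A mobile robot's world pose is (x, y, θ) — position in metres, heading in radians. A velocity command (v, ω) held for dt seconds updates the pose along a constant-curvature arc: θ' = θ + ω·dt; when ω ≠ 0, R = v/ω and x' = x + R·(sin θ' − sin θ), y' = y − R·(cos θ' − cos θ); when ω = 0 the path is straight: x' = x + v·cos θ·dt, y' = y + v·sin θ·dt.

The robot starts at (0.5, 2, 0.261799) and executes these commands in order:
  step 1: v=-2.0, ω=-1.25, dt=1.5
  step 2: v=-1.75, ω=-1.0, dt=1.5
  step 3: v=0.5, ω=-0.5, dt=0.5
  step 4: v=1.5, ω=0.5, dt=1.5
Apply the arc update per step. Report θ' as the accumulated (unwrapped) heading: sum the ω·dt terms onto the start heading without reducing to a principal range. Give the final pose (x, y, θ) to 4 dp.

(-2.2339, 4.9767, -2.6132)

step 1: θ'=-1.6132 (R=1.6000) → pose (-1.5127, 3.6133, -1.6132)
step 2: θ'=-3.1132 (R=1.7500) → pose (0.1861, 5.2884, -3.1132)
step 3: θ'=-3.3632 (R=-1.0000) → pose (-0.0621, 5.3125, -3.3632)
step 4: θ'=-2.6132 (R=3.0000) → pose (-2.2339, 4.9767, -2.6132)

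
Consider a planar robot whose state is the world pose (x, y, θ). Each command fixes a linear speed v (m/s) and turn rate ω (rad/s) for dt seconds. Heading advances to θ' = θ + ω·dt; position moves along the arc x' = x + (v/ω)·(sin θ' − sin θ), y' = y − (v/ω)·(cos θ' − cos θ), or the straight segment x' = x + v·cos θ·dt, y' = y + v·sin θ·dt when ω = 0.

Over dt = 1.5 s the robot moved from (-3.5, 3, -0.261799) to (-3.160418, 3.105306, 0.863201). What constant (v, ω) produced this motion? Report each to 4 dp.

v = 0.2500, ω = 0.7500

Δθ = 0.863201 − -0.261799 = 1.125000
ω = Δθ/dt = 1.125000/1.5 = 0.7500
R = Δx/(sin θ' − sin θ) = 0.3333
v = R·ω = 0.3333·0.7500 = 0.2500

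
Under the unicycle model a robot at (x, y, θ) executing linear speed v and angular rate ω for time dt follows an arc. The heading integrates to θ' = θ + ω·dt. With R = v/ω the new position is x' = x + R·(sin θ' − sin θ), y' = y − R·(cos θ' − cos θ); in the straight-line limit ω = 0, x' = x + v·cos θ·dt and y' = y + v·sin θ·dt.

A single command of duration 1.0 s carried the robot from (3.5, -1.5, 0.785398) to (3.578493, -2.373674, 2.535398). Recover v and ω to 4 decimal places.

v = -1.0000, ω = 1.7500

Δθ = 2.535398 − 0.785398 = 1.750000
ω = Δθ/dt = 1.750000/1.0 = 1.7500
R = −Δy/(cos θ' − cos θ) = -0.5714
v = R·ω = -0.5714·1.7500 = -1.0000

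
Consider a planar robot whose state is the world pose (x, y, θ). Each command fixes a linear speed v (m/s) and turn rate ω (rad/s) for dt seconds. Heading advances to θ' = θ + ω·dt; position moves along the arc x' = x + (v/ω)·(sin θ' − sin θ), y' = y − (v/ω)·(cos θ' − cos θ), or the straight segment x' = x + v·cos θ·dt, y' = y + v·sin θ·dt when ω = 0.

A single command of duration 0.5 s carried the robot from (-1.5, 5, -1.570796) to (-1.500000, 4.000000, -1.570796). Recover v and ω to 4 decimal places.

Δθ = -1.570796 − -1.570796 = 0.000000
ω = Δθ/dt = 0.000000/0.5 = 0.0000
ω = 0 → v = (Δx·cos θ + Δy·sin θ)/dt = 2.0000

v = 2.0000, ω = 0.0000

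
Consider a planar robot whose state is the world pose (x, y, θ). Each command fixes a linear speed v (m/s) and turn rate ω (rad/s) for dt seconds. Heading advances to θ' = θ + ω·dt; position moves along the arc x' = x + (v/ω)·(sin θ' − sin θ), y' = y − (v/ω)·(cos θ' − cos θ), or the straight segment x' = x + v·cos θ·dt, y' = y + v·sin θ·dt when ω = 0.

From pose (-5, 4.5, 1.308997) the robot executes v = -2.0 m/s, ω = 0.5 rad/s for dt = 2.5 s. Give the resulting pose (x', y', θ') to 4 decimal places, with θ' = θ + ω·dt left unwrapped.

θ' = 1.3090 + 0.5·2.5 = 2.5590
R = v/ω = -2.0/0.5 = -4.0000
x' = -5 + -4.0000·(sin 2.5590 − sin 1.3090) = -3.3371
y' = 4.5 − -4.0000·(cos 2.5590 − cos 1.3090) = 0.1246

(-3.3371, 0.1246, 2.5590)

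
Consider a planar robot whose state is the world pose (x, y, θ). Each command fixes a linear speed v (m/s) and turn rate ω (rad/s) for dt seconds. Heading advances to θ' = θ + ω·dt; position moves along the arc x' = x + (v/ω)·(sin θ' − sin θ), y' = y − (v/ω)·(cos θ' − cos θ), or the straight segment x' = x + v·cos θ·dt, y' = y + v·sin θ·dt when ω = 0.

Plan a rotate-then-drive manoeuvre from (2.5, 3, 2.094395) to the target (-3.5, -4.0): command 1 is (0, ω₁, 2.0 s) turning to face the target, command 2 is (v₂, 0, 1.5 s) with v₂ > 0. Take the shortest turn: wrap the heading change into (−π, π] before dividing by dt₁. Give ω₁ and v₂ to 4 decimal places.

ω₁ = 0.9547, v₂ = 6.1464

heading to target = atan2(-4−3, -3.5−2.5) = -2.2794
Δθ = wrap(-2.2794 − 2.0944) = 1.9094; ω₁ = Δθ/dt₁ = 0.9547
distance = √((-3.5−2.5)² + (-4−3)²) = 9.2195; v₂ = distance/dt₂ = 6.1464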